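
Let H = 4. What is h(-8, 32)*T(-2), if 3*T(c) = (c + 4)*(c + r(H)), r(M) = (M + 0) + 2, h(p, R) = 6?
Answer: 16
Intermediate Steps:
r(M) = 2 + M (r(M) = M + 2 = 2 + M)
T(c) = (4 + c)*(6 + c)/3 (T(c) = ((c + 4)*(c + (2 + 4)))/3 = ((4 + c)*(c + 6))/3 = ((4 + c)*(6 + c))/3 = (4 + c)*(6 + c)/3)
h(-8, 32)*T(-2) = 6*(8 + (⅓)*(-2)² + (10/3)*(-2)) = 6*(8 + (⅓)*4 - 20/3) = 6*(8 + 4/3 - 20/3) = 6*(8/3) = 16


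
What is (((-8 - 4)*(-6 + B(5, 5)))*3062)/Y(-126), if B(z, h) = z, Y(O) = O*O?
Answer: 3062/1323 ≈ 2.3144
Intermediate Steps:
Y(O) = O²
(((-8 - 4)*(-6 + B(5, 5)))*3062)/Y(-126) = (((-8 - 4)*(-6 + 5))*3062)/((-126)²) = (-12*(-1)*3062)/15876 = (12*3062)*(1/15876) = 36744*(1/15876) = 3062/1323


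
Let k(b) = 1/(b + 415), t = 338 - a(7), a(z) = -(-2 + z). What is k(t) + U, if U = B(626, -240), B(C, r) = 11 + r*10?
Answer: -1810861/758 ≈ -2389.0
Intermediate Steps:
B(C, r) = 11 + 10*r
U = -2389 (U = 11 + 10*(-240) = 11 - 2400 = -2389)
a(z) = 2 - z
t = 343 (t = 338 - (2 - 1*7) = 338 - (2 - 7) = 338 - 1*(-5) = 338 + 5 = 343)
k(b) = 1/(415 + b)
k(t) + U = 1/(415 + 343) - 2389 = 1/758 - 2389 = -1810861/758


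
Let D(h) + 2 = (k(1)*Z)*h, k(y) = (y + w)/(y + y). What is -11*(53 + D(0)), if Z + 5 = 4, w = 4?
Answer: -561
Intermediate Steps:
k(y) = (4 + y)/(2*y) (k(y) = (y + 4)/(y + y) = (4 + y)/((2*y)) = (4 + y)*(1/(2*y)) = (4 + y)/(2*y))
Z = -1 (Z = -5 + 4 = -1)
D(h) = -2 - 5*h/2 (D(h) = -2 + (((½)*(4 + 1)/1)*(-1))*h = -2 + (((½)*1*5)*(-1))*h = -2 + ((5/2)*(-1))*h = -2 - 5*h/2)
-11*(53 + D(0)) = -11*(53 + (-2 - 5/2*0)) = -11*(53 + (-2 + 0)) = -11*(53 - 2) = -11*51 = -561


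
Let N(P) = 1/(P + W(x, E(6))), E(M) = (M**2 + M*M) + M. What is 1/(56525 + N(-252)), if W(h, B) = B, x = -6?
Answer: 174/9835349 ≈ 1.7691e-5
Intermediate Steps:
E(M) = M + 2*M**2 (E(M) = (M**2 + M**2) + M = 2*M**2 + M = M + 2*M**2)
N(P) = 1/(78 + P) (N(P) = 1/(P + 6*(1 + 2*6)) = 1/(P + 6*(1 + 12)) = 1/(P + 6*13) = 1/(P + 78) = 1/(78 + P))
1/(56525 + N(-252)) = 1/(56525 + 1/(78 - 252)) = 1/(56525 + 1/(-174)) = 1/(56525 - 1/174) = 1/(9835349/174) = 174/9835349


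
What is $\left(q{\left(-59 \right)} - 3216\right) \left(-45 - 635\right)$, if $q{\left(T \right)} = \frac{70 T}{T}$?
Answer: $2139280$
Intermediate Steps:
$q{\left(T \right)} = 70$
$\left(q{\left(-59 \right)} - 3216\right) \left(-45 - 635\right) = \left(70 - 3216\right) \left(-45 - 635\right) = \left(-3146\right) \left(-680\right) = 2139280$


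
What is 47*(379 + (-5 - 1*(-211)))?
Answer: 27495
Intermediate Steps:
47*(379 + (-5 - 1*(-211))) = 47*(379 + (-5 + 211)) = 47*(379 + 206) = 47*585 = 27495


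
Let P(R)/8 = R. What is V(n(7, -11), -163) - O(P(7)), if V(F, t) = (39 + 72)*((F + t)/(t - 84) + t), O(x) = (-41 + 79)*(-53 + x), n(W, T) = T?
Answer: -4477815/247 ≈ -18129.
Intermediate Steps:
P(R) = 8*R
O(x) = -2014 + 38*x (O(x) = 38*(-53 + x) = -2014 + 38*x)
V(F, t) = 111*t + 111*(F + t)/(-84 + t) (V(F, t) = 111*((F + t)/(-84 + t) + t) = 111*(t + (F + t)/(-84 + t)) = 111*t + 111*(F + t)/(-84 + t))
V(n(7, -11), -163) - O(P(7)) = 111*(-11 + (-163)**2 - 83*(-163))/(-84 - 163) - (-2014 + 38*(8*7)) = 111*(-11 + 26569 + 13529)/(-247) - (-2014 + 38*56) = 111*(-1/247)*40087 - (-2014 + 2128) = -4449657/247 - 1*114 = -4449657/247 - 114 = -4477815/247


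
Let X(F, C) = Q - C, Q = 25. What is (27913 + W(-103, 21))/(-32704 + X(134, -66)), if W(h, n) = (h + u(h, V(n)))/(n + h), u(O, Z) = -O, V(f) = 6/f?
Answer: -27913/32613 ≈ -0.85589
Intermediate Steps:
W(h, n) = 0 (W(h, n) = (h - h)/(n + h) = 0/(h + n) = 0)
X(F, C) = 25 - C
(27913 + W(-103, 21))/(-32704 + X(134, -66)) = (27913 + 0)/(-32704 + (25 - 1*(-66))) = 27913/(-32704 + (25 + 66)) = 27913/(-32704 + 91) = 27913/(-32613) = 27913*(-1/32613) = -27913/32613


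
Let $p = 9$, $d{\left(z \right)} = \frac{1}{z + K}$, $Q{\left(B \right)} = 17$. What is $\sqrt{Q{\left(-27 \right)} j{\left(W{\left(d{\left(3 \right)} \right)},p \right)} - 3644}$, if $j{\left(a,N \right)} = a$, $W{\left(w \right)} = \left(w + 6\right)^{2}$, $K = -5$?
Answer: $\frac{3 i \sqrt{1391}}{2} \approx 55.944 i$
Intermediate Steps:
$d{\left(z \right)} = \frac{1}{-5 + z}$ ($d{\left(z \right)} = \frac{1}{z - 5} = \frac{1}{-5 + z}$)
$W{\left(w \right)} = \left(6 + w\right)^{2}$
$\sqrt{Q{\left(-27 \right)} j{\left(W{\left(d{\left(3 \right)} \right)},p \right)} - 3644} = \sqrt{17 \left(6 + \frac{1}{-5 + 3}\right)^{2} - 3644} = \sqrt{17 \left(6 + \frac{1}{-2}\right)^{2} - 3644} = \sqrt{17 \left(6 - \frac{1}{2}\right)^{2} - 3644} = \sqrt{17 \left(\frac{11}{2}\right)^{2} - 3644} = \sqrt{17 \cdot \frac{121}{4} - 3644} = \sqrt{\frac{2057}{4} - 3644} = \sqrt{- \frac{12519}{4}} = \frac{3 i \sqrt{1391}}{2}$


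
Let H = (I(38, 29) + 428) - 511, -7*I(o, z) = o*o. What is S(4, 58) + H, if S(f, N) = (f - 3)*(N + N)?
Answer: -1213/7 ≈ -173.29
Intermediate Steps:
S(f, N) = 2*N*(-3 + f) (S(f, N) = (-3 + f)*(2*N) = 2*N*(-3 + f))
I(o, z) = -o²/7 (I(o, z) = -o*o/7 = -o²/7)
H = -2025/7 (H = (-⅐*38² + 428) - 511 = (-⅐*1444 + 428) - 511 = (-1444/7 + 428) - 511 = 1552/7 - 511 = -2025/7 ≈ -289.29)
S(4, 58) + H = 2*58*(-3 + 4) - 2025/7 = 2*58*1 - 2025/7 = 116 - 2025/7 = -1213/7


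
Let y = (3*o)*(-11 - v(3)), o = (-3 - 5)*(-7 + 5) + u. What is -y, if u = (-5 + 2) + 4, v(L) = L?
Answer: 714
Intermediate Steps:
u = 1 (u = -3 + 4 = 1)
o = 17 (o = (-3 - 5)*(-7 + 5) + 1 = -8*(-2) + 1 = 16 + 1 = 17)
y = -714 (y = (3*17)*(-11 - 1*3) = 51*(-11 - 3) = 51*(-14) = -714)
-y = -1*(-714) = 714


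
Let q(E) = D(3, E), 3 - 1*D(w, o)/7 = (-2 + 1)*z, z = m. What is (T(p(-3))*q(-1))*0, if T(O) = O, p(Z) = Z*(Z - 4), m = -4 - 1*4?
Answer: 0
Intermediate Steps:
m = -8 (m = -4 - 4 = -8)
z = -8
D(w, o) = -35 (D(w, o) = 21 - 7*(-2 + 1)*(-8) = 21 - (-7)*(-8) = 21 - 7*8 = 21 - 56 = -35)
q(E) = -35
p(Z) = Z*(-4 + Z)
(T(p(-3))*q(-1))*0 = (-3*(-4 - 3)*(-35))*0 = (-3*(-7)*(-35))*0 = (21*(-35))*0 = -735*0 = 0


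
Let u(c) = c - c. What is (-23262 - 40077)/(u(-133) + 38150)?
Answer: -63339/38150 ≈ -1.6603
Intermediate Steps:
u(c) = 0
(-23262 - 40077)/(u(-133) + 38150) = (-23262 - 40077)/(0 + 38150) = -63339/38150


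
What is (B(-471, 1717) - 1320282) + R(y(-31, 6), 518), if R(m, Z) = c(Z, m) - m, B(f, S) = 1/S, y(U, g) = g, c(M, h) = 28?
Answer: -2266886419/1717 ≈ -1.3203e+6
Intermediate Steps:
R(m, Z) = 28 - m
(B(-471, 1717) - 1320282) + R(y(-31, 6), 518) = (1/1717 - 1320282) + (28 - 1*6) = (1/1717 - 1320282) + (28 - 6) = -2266924193/1717 + 22 = -2266886419/1717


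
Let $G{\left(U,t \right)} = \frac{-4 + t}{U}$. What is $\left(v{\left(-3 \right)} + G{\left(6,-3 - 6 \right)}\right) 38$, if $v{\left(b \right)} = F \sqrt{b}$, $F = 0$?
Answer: $- \frac{247}{3} \approx -82.333$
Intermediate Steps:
$v{\left(b \right)} = 0$ ($v{\left(b \right)} = 0 \sqrt{b} = 0$)
$G{\left(U,t \right)} = \frac{-4 + t}{U}$
$\left(v{\left(-3 \right)} + G{\left(6,-3 - 6 \right)}\right) 38 = \left(0 + \frac{-4 - 9}{6}\right) 38 = \left(0 + \frac{1}{6} \left(-13\right)\right) 38 = \left(0 - \frac{13}{6}\right) 38 = \left(- \frac{13}{6}\right) 38 = - \frac{247}{3}$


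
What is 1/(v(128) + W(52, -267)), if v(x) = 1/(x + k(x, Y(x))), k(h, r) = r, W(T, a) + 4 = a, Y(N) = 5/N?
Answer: -16389/4441291 ≈ -0.0036901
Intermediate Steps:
W(T, a) = -4 + a
v(x) = 1/(x + 5/x)
1/(v(128) + W(52, -267)) = 1/(128/(5 + 128²) + (-4 - 267)) = 1/(128/(5 + 16384) - 271) = 1/(128/16389 - 271) = 1/(-4441291/16389) = -16389/4441291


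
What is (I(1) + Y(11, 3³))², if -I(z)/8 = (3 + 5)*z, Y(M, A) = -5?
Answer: 4761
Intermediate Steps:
I(z) = -64*z (I(z) = -8*(3 + 5)*z = -64*z)
(I(1) + Y(11, 3³))² = (-64*1 - 5)² = (-64 - 5)² = (-69)² = 4761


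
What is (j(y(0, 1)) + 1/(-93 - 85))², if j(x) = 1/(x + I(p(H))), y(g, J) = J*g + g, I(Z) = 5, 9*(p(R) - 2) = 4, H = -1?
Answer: 29929/792100 ≈ 0.037784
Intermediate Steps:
p(R) = 22/9 (p(R) = 2 + (⅑)*4 = 2 + 4/9 = 22/9)
y(g, J) = g + J*g
j(x) = 1/(5 + x) (j(x) = 1/(x + 5) = 1/(5 + x))
(j(y(0, 1)) + 1/(-93 - 85))² = (1/(5 + 0*(1 + 1)) + 1/(-93 - 85))² = (1/(5 + 0*2) + 1/(-178))² = (1/(5 + 0) - 1/178)² = (1/5 - 1/178)² = (⅕ - 1/178)² = (173/890)² = 29929/792100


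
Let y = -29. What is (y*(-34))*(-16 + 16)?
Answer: 0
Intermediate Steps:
(y*(-34))*(-16 + 16) = (-29*(-34))*(-16 + 16) = 986*0 = 0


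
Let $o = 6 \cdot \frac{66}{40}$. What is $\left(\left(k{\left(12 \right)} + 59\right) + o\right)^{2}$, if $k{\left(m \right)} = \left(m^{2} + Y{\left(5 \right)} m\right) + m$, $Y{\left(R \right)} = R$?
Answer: $\frac{8116801}{100} \approx 81168.0$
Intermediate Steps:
$o = \frac{99}{10}$ ($o = 6 \cdot 66 \cdot \frac{1}{40} = 6 \cdot \frac{33}{20} = \frac{99}{10} \approx 9.9$)
$k{\left(m \right)} = m^{2} + 6 m$ ($k{\left(m \right)} = \left(m^{2} + 5 m\right) + m = m^{2} + 6 m$)
$\left(\left(k{\left(12 \right)} + 59\right) + o\right)^{2} = \left(\left(12 \left(6 + 12\right) + 59\right) + \frac{99}{10}\right)^{2} = \left(\left(12 \cdot 18 + 59\right) + \frac{99}{10}\right)^{2} = \left(\left(216 + 59\right) + \frac{99}{10}\right)^{2} = \left(275 + \frac{99}{10}\right)^{2} = \left(\frac{2849}{10}\right)^{2} = \frac{8116801}{100}$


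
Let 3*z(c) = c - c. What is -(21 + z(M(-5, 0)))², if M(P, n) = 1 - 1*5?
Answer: -441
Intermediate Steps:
M(P, n) = -4 (M(P, n) = 1 - 5 = -4)
z(c) = 0 (z(c) = (c - c)/3 = (⅓)*0 = 0)
-(21 + z(M(-5, 0)))² = -(21 + 0)² = -1*21² = -1*441 = -441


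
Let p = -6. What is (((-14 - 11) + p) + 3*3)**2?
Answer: 484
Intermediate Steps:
(((-14 - 11) + p) + 3*3)**2 = (((-14 - 11) - 6) + 3*3)**2 = ((-25 - 6) + 9)**2 = (-31 + 9)**2 = (-22)**2 = 484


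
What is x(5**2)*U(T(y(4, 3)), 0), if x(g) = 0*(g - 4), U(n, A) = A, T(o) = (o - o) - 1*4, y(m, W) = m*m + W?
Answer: 0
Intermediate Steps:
y(m, W) = W + m**2 (y(m, W) = m**2 + W = W + m**2)
T(o) = -4 (T(o) = 0 - 4 = -4)
x(g) = 0 (x(g) = 0*(-4 + g) = 0)
x(5**2)*U(T(y(4, 3)), 0) = 0*0 = 0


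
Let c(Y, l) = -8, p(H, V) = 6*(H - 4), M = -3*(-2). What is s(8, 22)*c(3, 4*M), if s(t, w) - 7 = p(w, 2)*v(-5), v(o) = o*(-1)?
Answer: -4376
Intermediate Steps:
M = 6
p(H, V) = -24 + 6*H (p(H, V) = 6*(-4 + H) = -24 + 6*H)
v(o) = -o
s(t, w) = -113 + 30*w (s(t, w) = 7 + (-24 + 6*w)*(-1*(-5)) = 7 + (-24 + 6*w)*5 = 7 + (-120 + 30*w) = -113 + 30*w)
s(8, 22)*c(3, 4*M) = (-113 + 30*22)*(-8) = (-113 + 660)*(-8) = 547*(-8) = -4376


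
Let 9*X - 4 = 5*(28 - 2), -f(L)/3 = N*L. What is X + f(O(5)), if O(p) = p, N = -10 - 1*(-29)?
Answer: -2431/9 ≈ -270.11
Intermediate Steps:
N = 19 (N = -10 + 29 = 19)
f(L) = -57*L
X = 134/9 (X = 4/9 + (5*(28 - 2))/9 = 4/9 + (5*26)/9 = 4/9 + (⅑)*130 = 4/9 + 130/9 = 134/9 ≈ 14.889)
X + f(O(5)) = 134/9 - 57*5 = 134/9 - 285 = -2431/9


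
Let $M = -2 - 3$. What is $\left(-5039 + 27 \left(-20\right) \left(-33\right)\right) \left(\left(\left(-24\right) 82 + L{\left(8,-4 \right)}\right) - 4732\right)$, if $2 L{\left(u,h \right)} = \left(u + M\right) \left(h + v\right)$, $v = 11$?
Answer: $- \frac{170996999}{2} \approx -8.5498 \cdot 10^{7}$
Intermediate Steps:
$M = -5$
$L{\left(u,h \right)} = \frac{\left(-5 + u\right) \left(11 + h\right)}{2}$ ($L{\left(u,h \right)} = \frac{\left(u - 5\right) \left(h + 11\right)}{2} = \frac{\left(-5 + u\right) \left(11 + h\right)}{2}$)
$\left(-5039 + 27 \left(-20\right) \left(-33\right)\right) \left(\left(\left(-24\right) 82 + L{\left(8,-4 \right)}\right) - 4732\right) = \left(-5039 + 27 \left(-20\right) \left(-33\right)\right) \left(\left(\left(-24\right) 82 + \left(- \frac{55}{2} - -10 + \frac{11}{2} \cdot 8 + \frac{1}{2} \left(-4\right) 8\right)\right) - 4732\right) = \left(-5039 - -17820\right) \left(\left(-1968 + \left(- \frac{55}{2} + 10 + 44 - 16\right)\right) - 4732\right) = \left(-5039 + 17820\right) \left(\left(-1968 + \frac{21}{2}\right) - 4732\right) = 12781 \left(- \frac{3915}{2} - 4732\right) = 12781 \left(- \frac{13379}{2}\right) = - \frac{170996999}{2}$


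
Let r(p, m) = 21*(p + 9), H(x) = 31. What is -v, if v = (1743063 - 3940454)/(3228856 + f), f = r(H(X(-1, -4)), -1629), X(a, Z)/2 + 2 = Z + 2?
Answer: 2197391/3229696 ≈ 0.68037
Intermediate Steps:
X(a, Z) = 2*Z (X(a, Z) = -4 + 2*(Z + 2) = -4 + 2*(2 + Z) = -4 + (4 + 2*Z) = 2*Z)
r(p, m) = 189 + 21*p (r(p, m) = 21*(9 + p) = 189 + 21*p)
f = 840 (f = 189 + 21*31 = 189 + 651 = 840)
v = -2197391/3229696 (v = (1743063 - 3940454)/(3228856 + 840) = -2197391/3229696 ≈ -0.68037)
-v = -1*(-2197391/3229696) = 2197391/3229696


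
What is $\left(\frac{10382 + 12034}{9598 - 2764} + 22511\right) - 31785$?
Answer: $- \frac{10559350}{1139} \approx -9270.7$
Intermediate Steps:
$\left(\frac{10382 + 12034}{9598 - 2764} + 22511\right) - 31785 = \left(\frac{22416}{6834} + 22511\right) - 31785 = \left(22416 \cdot \frac{1}{6834} + 22511\right) - 31785 = \left(\frac{3736}{1139} + 22511\right) - 31785 = \frac{25643765}{1139} - 31785 = - \frac{10559350}{1139}$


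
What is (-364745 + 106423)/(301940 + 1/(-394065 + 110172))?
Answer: -73335807546/85718652419 ≈ -0.85554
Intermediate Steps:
(-364745 + 106423)/(301940 + 1/(-394065 + 110172)) = -258322/(301940 + 1/(-283893)) = -258322/(301940 - 1/283893) = -258322/85718652419/283893 = -258322*283893/85718652419 = -73335807546/85718652419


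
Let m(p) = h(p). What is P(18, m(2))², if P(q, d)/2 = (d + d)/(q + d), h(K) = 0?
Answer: 0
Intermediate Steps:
m(p) = 0
P(q, d) = 4*d/(d + q) (P(q, d) = 2*((d + d)/(q + d)) = 2*((2*d)/(d + q)) = 2*(2*d/(d + q)) = 4*d/(d + q))
P(18, m(2))² = (4*0/(0 + 18))² = (4*0/18)² = (4*0*(1/18))² = 0² = 0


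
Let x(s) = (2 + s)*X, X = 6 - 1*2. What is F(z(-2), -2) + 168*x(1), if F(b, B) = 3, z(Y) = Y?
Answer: 2019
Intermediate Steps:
X = 4 (X = 6 - 2 = 4)
x(s) = 8 + 4*s (x(s) = (2 + s)*4 = 8 + 4*s)
F(z(-2), -2) + 168*x(1) = 3 + 168*(8 + 4*1) = 3 + 168*(8 + 4) = 3 + 168*12 = 3 + 2016 = 2019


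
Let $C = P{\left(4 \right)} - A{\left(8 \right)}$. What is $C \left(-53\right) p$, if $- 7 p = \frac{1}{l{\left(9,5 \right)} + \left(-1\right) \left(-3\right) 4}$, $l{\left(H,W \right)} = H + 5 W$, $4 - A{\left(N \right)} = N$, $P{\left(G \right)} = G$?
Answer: $\frac{212}{161} \approx 1.3168$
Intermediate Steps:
$A{\left(N \right)} = 4 - N$
$C = 8$ ($C = 4 - \left(4 - 8\right) = 4 - -4 = 4 + 4 = 8$)
$p = - \frac{1}{322}$ ($p = - \frac{1}{7 \left(\left(9 + 5 \cdot 5\right) + \left(-1\right) \left(-3\right) 4\right)} = - \frac{1}{7 \left(\left(9 + 25\right) + 3 \cdot 4\right)} = - \frac{1}{7 \left(34 + 12\right)} = - \frac{1}{7 \cdot 46} = \left(- \frac{1}{7}\right) \frac{1}{46} = - \frac{1}{322} \approx -0.0031056$)
$C \left(-53\right) p = 8 \left(-53\right) \left(- \frac{1}{322}\right) = \left(-424\right) \left(- \frac{1}{322}\right) = \frac{212}{161}$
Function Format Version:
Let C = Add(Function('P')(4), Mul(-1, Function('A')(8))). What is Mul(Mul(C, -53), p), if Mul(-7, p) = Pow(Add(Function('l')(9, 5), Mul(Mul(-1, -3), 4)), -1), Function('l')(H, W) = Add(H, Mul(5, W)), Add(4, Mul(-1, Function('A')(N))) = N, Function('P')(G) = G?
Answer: Rational(212, 161) ≈ 1.3168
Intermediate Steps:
Function('A')(N) = Add(4, Mul(-1, N))
C = 8 (C = Add(4, Mul(-1, Add(4, Mul(-1, 8)))) = Add(4, Mul(-1, Add(4, -8))) = Add(4, Mul(-1, -4)) = Add(4, 4) = 8)
p = Rational(-1, 322) (p = Mul(Rational(-1, 7), Pow(Add(Add(9, Mul(5, 5)), Mul(Mul(-1, -3), 4)), -1)) = Mul(Rational(-1, 7), Pow(Add(Add(9, 25), Mul(3, 4)), -1)) = Mul(Rational(-1, 7), Pow(Add(34, 12), -1)) = Mul(Rational(-1, 7), Pow(46, -1)) = Mul(Rational(-1, 7), Rational(1, 46)) = Rational(-1, 322) ≈ -0.0031056)
Mul(Mul(C, -53), p) = Mul(Mul(8, -53), Rational(-1, 322)) = Mul(-424, Rational(-1, 322)) = Rational(212, 161)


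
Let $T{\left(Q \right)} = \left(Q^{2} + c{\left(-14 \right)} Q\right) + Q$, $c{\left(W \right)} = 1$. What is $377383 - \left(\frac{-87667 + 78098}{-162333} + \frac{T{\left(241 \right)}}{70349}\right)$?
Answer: $\frac{4309690176227051}{11419964217} \approx 3.7738 \cdot 10^{5}$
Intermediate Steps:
$T{\left(Q \right)} = Q^{2} + 2 Q$ ($T{\left(Q \right)} = \left(Q^{2} + 1 Q\right) + Q = \left(Q^{2} + Q\right) + Q = \left(Q + Q^{2}\right) + Q = Q^{2} + 2 Q$)
$377383 - \left(\frac{-87667 + 78098}{-162333} + \frac{T{\left(241 \right)}}{70349}\right) = 377383 - \left(\frac{-87667 + 78098}{-162333} + \frac{241 \left(2 + 241\right)}{70349}\right) = 377383 - \left(\left(-9569\right) \left(- \frac{1}{162333}\right) + 241 \cdot 243 \cdot \frac{1}{70349}\right) = 377383 - \left(\frac{9569}{162333} + 58563 \cdot \frac{1}{70349}\right) = 377383 - \left(\frac{9569}{162333} + \frac{58563}{70349}\right) = 377383 - \frac{10179877060}{11419964217} = \frac{4309690176227051}{11419964217}$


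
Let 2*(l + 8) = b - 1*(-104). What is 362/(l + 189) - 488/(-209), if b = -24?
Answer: 183506/46189 ≈ 3.9729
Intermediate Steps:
l = 32 (l = -8 + (-24 - 1*(-104))/2 = -8 + (-24 + 104)/2 = -8 + (1/2)*80 = -8 + 40 = 32)
362/(l + 189) - 488/(-209) = 362/(32 + 189) - 488/(-209) = 362/221 - 488*(-1/209) = 362*(1/221) + 488/209 = 362/221 + 488/209 = 183506/46189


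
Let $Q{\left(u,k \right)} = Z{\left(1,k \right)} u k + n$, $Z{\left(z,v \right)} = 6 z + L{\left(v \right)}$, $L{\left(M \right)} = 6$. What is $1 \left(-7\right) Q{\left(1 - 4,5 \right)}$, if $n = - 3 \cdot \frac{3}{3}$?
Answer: $1281$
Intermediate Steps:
$Z{\left(z,v \right)} = 6 + 6 z$ ($Z{\left(z,v \right)} = 6 z + 6 = 6 + 6 z$)
$n = -3$ ($n = - 3 \cdot 3 \cdot \frac{1}{3} = \left(-3\right) 1 = -3$)
$Q{\left(u,k \right)} = -3 + 12 k u$ ($Q{\left(u,k \right)} = \left(6 + 6 \cdot 1\right) u k - 3 = \left(6 + 6\right) u k - 3 = 12 u k - 3 = 12 k u - 3 = -3 + 12 k u$)
$1 \left(-7\right) Q{\left(1 - 4,5 \right)} = 1 \left(-7\right) \left(-3 + 12 \cdot 5 \left(1 - 4\right)\right) = - 7 \left(-3 + 12 \cdot 5 \left(1 - 4\right)\right) = - 7 \left(-3 + 12 \cdot 5 \left(-3\right)\right) = - 7 \left(-3 - 180\right) = \left(-7\right) \left(-183\right) = 1281$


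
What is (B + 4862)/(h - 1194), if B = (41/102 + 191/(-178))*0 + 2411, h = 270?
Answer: -1039/132 ≈ -7.8712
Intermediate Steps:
B = 2411 (B = (41*(1/102) + 191*(-1/178))*0 + 2411 = (41/102 - 191/178)*0 + 2411 = -3046/4539*0 + 2411 = 0 + 2411 = 2411)
(B + 4862)/(h - 1194) = (2411 + 4862)/(270 - 1194) = 7273/(-924) = 7273*(-1/924) = -1039/132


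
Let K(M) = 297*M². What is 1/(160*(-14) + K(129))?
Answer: 1/4940137 ≈ 2.0242e-7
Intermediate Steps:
1/(160*(-14) + K(129)) = 1/(160*(-14) + 297*129²) = 1/(-2240 + 297*16641) = 1/(-2240 + 4942377) = 1/4940137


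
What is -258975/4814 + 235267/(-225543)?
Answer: -59542573763/1085764002 ≈ -54.839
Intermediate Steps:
-258975/4814 + 235267/(-225543) = -258975*1/4814 + 235267*(-1/225543) = -258975/4814 - 235267/225543 = -59542573763/1085764002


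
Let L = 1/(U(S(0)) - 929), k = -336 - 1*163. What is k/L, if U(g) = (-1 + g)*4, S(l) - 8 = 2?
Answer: 445607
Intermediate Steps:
S(l) = 10 (S(l) = 8 + 2 = 10)
U(g) = -4 + 4*g
k = -499 (k = -336 - 163 = -499)
L = -1/893 (L = 1/((-4 + 4*10) - 929) = 1/((-4 + 40) - 929) = 1/(36 - 929) = 1/(-893) = -1/893 ≈ -0.0011198)
k/L = -499/(-1/893) = -499*(-893) = 445607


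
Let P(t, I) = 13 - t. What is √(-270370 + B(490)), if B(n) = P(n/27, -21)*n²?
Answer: I*√122021670/9 ≈ 1227.4*I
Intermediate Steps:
B(n) = n²*(13 - n/27) (B(n) = (13 - n/27)*n² = n²*(13 - n/27))
√(-270370 + B(490)) = √(-270370 + (1/27)*490²*(351 - 1*490)) = √(-270370 + (1/27)*240100*(351 - 490)) = √(-270370 + (1/27)*240100*(-139)) = √(-270370 - 33373900/27) = √(-40673890/27) = I*√122021670/9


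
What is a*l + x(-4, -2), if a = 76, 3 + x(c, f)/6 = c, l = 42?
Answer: 3150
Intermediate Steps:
x(c, f) = -18 + 6*c
a*l + x(-4, -2) = 76*42 + (-18 + 6*(-4)) = 3192 + (-18 - 24) = 3192 - 42 = 3150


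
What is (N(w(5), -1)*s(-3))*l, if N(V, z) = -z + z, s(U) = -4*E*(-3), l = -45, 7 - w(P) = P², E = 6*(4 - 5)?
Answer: 0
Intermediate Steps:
E = -6 (E = 6*(-1) = -6)
w(P) = 7 - P²
s(U) = -72 (s(U) = -4*(-6)*(-3) = 24*(-3) = -72)
N(V, z) = 0
(N(w(5), -1)*s(-3))*l = (0*(-72))*(-45) = 0*(-45) = 0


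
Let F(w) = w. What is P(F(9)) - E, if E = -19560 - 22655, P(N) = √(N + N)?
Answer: 42215 + 3*√2 ≈ 42219.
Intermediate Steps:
P(N) = √2*√N (P(N) = √(2*N) = √2*√N)
E = -42215
P(F(9)) - E = √2*√9 - 1*(-42215) = √2*3 + 42215 = 3*√2 + 42215 = 42215 + 3*√2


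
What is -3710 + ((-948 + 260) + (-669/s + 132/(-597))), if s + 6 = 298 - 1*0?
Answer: -255704963/58108 ≈ -4400.5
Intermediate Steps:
s = 292 (s = -6 + (298 - 1*0) = -6 + (298 + 0) = -6 + 298 = 292)
-3710 + ((-948 + 260) + (-669/s + 132/(-597))) = -3710 + ((-948 + 260) + (-669/292 + 132/(-597))) = -3710 + (-688 + (-669*1/292 + 132*(-1/597))) = -3710 + (-688 + (-669/292 - 44/199)) = -3710 + (-688 - 145979/58108) = -3710 - 40124283/58108 = -255704963/58108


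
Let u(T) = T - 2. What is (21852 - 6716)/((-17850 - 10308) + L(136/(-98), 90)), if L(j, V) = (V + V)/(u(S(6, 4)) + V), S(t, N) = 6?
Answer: -88924/165417 ≈ -0.53757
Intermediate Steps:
u(T) = -2 + T
L(j, V) = 2*V/(4 + V) (L(j, V) = (V + V)/((-2 + 6) + V) = (2*V)/(4 + V) = 2*V/(4 + V))
(21852 - 6716)/((-17850 - 10308) + L(136/(-98), 90)) = (21852 - 6716)/((-17850 - 10308) + 2*90/(4 + 90)) = 15136/(-28158 + 2*90/94) = 15136/(-28158 + 2*90*(1/94)) = 15136/(-28158 + 90/47) = 15136/(-1323336/47) = 15136*(-47/1323336) = -88924/165417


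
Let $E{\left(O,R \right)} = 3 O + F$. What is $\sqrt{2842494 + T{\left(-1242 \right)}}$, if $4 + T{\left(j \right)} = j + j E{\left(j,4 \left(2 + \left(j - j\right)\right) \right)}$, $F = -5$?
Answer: $5 \sqrt{299006} \approx 2734.1$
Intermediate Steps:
$E{\left(O,R \right)} = -5 + 3 O$ ($E{\left(O,R \right)} = 3 O - 5 = -5 + 3 O$)
$T{\left(j \right)} = -4 + j + j \left(-5 + 3 j\right)$ ($T{\left(j \right)} = -4 + \left(j + j \left(-5 + 3 j\right)\right) = -4 + j + j \left(-5 + 3 j\right)$)
$\sqrt{2842494 + T{\left(-1242 \right)}} = \sqrt{2842494 - \left(1246 + 1242 \left(-5 + 3 \left(-1242\right)\right)\right)} = \sqrt{2842494 - \left(1246 + 1242 \left(-5 - 3726\right)\right)} = \sqrt{2842494 - -4632656} = \sqrt{2842494 + 4632656} = \sqrt{7475150} = 5 \sqrt{299006}$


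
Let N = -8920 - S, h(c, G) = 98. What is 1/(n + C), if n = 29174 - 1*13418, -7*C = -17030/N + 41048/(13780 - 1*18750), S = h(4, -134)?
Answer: 11204865/176554050503 ≈ 6.3464e-5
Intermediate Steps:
S = 98
N = -9018 (N = -8920 - 1*98 = -8920 - 98 = -9018)
C = 10197563/11204865 (C = -(-17030/(-9018) + 41048/(13780 - 1*18750))/7 = -(-17030*(-1/9018) + 41048/(13780 - 18750))/7 = -(8515/4509 + 41048/(-4970))/7 = -(8515/4509 + 41048*(-1/4970))/7 = -(8515/4509 - 2932/355)/7 = -1/7*(-10197563/1600695) = 10197563/11204865 ≈ 0.91010)
n = 15756 (n = 29174 - 13418 = 15756)
1/(n + C) = 1/(15756 + 10197563/11204865) = 1/(176554050503/11204865) = 11204865/176554050503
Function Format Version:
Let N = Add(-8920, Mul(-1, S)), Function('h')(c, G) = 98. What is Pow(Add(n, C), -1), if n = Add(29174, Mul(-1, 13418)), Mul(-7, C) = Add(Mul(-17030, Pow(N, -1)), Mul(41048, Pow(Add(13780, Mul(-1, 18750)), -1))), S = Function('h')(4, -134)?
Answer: Rational(11204865, 176554050503) ≈ 6.3464e-5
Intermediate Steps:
S = 98
N = -9018 (N = Add(-8920, Mul(-1, 98)) = Add(-8920, -98) = -9018)
C = Rational(10197563, 11204865) (C = Mul(Rational(-1, 7), Add(Mul(-17030, Pow(-9018, -1)), Mul(41048, Pow(Add(13780, Mul(-1, 18750)), -1)))) = Mul(Rational(-1, 7), Add(Mul(-17030, Rational(-1, 9018)), Mul(41048, Pow(Add(13780, -18750), -1)))) = Mul(Rational(-1, 7), Add(Rational(8515, 4509), Mul(41048, Pow(-4970, -1)))) = Mul(Rational(-1, 7), Add(Rational(8515, 4509), Mul(41048, Rational(-1, 4970)))) = Mul(Rational(-1, 7), Add(Rational(8515, 4509), Rational(-2932, 355))) = Mul(Rational(-1, 7), Rational(-10197563, 1600695)) = Rational(10197563, 11204865) ≈ 0.91010)
n = 15756 (n = Add(29174, -13418) = 15756)
Pow(Add(n, C), -1) = Pow(Add(15756, Rational(10197563, 11204865)), -1) = Pow(Rational(176554050503, 11204865), -1) = Rational(11204865, 176554050503)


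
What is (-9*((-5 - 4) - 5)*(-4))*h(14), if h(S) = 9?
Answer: -4536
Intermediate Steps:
(-9*((-5 - 4) - 5)*(-4))*h(14) = (-9*((-5 - 4) - 5)*(-4))*9 = (-9*(-9 - 5)*(-4))*9 = (-9*(-14)*(-4))*9 = (126*(-4))*9 = -504*9 = -4536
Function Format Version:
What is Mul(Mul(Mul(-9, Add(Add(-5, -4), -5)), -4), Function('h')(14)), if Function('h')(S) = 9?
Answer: -4536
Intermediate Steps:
Mul(Mul(Mul(-9, Add(Add(-5, -4), -5)), -4), Function('h')(14)) = Mul(Mul(Mul(-9, Add(Add(-5, -4), -5)), -4), 9) = Mul(Mul(Mul(-9, Add(-9, -5)), -4), 9) = Mul(Mul(Mul(-9, -14), -4), 9) = Mul(Mul(126, -4), 9) = Mul(-504, 9) = -4536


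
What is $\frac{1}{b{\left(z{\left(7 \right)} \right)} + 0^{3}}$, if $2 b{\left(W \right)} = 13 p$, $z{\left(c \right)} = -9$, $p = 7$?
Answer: $\frac{2}{91} \approx 0.021978$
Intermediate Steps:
$b{\left(W \right)} = \frac{91}{2}$ ($b{\left(W \right)} = \frac{13 \cdot 7}{2} = \frac{1}{2} \cdot 91 = \frac{91}{2}$)
$\frac{1}{b{\left(z{\left(7 \right)} \right)} + 0^{3}} = \frac{1}{\frac{91}{2} + 0^{3}} = \frac{1}{\frac{91}{2} + 0} = \frac{1}{\frac{91}{2}} = \frac{2}{91}$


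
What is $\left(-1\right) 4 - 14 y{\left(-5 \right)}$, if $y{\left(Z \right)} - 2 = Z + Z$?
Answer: $108$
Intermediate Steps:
$y{\left(Z \right)} = 2 + 2 Z$ ($y{\left(Z \right)} = 2 + \left(Z + Z\right) = 2 + 2 Z$)
$\left(-1\right) 4 - 14 y{\left(-5 \right)} = \left(-1\right) 4 - 14 \left(2 + 2 \left(-5\right)\right) = -4 - 14 \left(2 - 10\right) = -4 - -112 = -4 + 112 = 108$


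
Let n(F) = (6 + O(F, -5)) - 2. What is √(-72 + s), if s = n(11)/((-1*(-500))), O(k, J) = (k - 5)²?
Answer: I*√1798/5 ≈ 8.4806*I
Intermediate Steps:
O(k, J) = (-5 + k)²
n(F) = 4 + (-5 + F)² (n(F) = (6 + (-5 + F)²) - 2 = 4 + (-5 + F)²)
s = 2/25 (s = (4 + (-5 + 11)²)/((-1*(-500))) = (4 + 6²)/500 = (4 + 36)*(1/500) = 40*(1/500) = 2/25 ≈ 0.080000)
√(-72 + s) = √(-72 + 2/25) = √(-1798/25) = I*√1798/5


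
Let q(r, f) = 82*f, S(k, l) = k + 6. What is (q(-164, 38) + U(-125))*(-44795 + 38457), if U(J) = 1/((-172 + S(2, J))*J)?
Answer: -202429385169/10250 ≈ -1.9749e+7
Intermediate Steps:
S(k, l) = 6 + k
U(J) = -1/(164*J) (U(J) = 1/((-172 + (6 + 2))*J) = 1/((-172 + 8)*J) = 1/((-164)*J) = -1/(164*J))
(q(-164, 38) + U(-125))*(-44795 + 38457) = (82*38 - 1/164/(-125))*(-44795 + 38457) = (3116 - 1/164*(-1/125))*(-6338) = (3116 + 1/20500)*(-6338) = (63878001/20500)*(-6338) = -202429385169/10250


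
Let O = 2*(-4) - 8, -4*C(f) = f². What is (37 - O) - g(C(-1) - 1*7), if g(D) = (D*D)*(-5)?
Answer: 5053/16 ≈ 315.81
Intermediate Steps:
C(f) = -f²/4
g(D) = -5*D² (g(D) = D²*(-5) = -5*D²)
O = -16 (O = -8 - 8 = -16)
(37 - O) - g(C(-1) - 1*7) = (37 - 1*(-16)) - (-5)*(-¼*(-1)² - 1*7)² = (37 + 16) - (-5)*(-¼*1 - 7)² = 53 - (-5)*(-¼ - 7)² = 53 - (-5)*(-29/4)² = 53 - (-5)*841/16 = 53 - 1*(-4205/16) = 53 + 4205/16 = 5053/16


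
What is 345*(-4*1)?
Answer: -1380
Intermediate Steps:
345*(-4*1) = 345*(-4) = -1380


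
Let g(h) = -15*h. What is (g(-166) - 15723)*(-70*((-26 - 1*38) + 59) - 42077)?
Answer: 552173391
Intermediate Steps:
(g(-166) - 15723)*(-70*((-26 - 1*38) + 59) - 42077) = (-15*(-166) - 15723)*(-70*((-26 - 1*38) + 59) - 42077) = (2490 - 15723)*(-70*((-26 - 38) + 59) - 42077) = -13233*(-70*(-64 + 59) - 42077) = -13233*(-70*(-5) - 42077) = -13233*(350 - 42077) = -13233*(-41727) = 552173391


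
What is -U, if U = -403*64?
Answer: 25792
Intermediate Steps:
U = -25792
-U = -1*(-25792) = 25792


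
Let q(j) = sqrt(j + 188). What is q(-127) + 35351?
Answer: 35351 + sqrt(61) ≈ 35359.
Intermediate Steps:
q(j) = sqrt(188 + j)
q(-127) + 35351 = sqrt(188 - 127) + 35351 = sqrt(61) + 35351 = 35351 + sqrt(61)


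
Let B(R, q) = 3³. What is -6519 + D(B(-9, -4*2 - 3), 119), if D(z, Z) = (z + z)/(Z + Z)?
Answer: -775734/119 ≈ -6518.8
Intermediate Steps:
B(R, q) = 27
D(z, Z) = z/Z (D(z, Z) = (2*z)/((2*Z)) = (2*z)*(1/(2*Z)) = z/Z)
-6519 + D(B(-9, -4*2 - 3), 119) = -6519 + 27/119 = -775734/119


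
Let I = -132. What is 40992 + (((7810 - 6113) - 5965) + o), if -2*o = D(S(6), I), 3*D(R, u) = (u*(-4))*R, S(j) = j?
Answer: 36196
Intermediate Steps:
D(R, u) = -4*R*u/3 (D(R, u) = ((u*(-4))*R)/3 = ((-4*u)*R)/3 = (-4*R*u)/3 = -4*R*u/3)
o = -528 (o = -(-2)*6*(-132)/3 = -1/2*1056 = -528)
40992 + (((7810 - 6113) - 5965) + o) = 40992 + (((7810 - 6113) - 5965) - 528) = 40992 + ((1697 - 5965) - 528) = 40992 + (-4268 - 528) = 40992 - 4796 = 36196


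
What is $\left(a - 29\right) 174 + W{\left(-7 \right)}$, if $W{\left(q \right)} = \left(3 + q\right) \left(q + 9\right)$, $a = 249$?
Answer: $38272$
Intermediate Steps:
$W{\left(q \right)} = \left(3 + q\right) \left(9 + q\right)$
$\left(a - 29\right) 174 + W{\left(-7 \right)} = \left(249 - 29\right) 174 + \left(27 + \left(-7\right)^{2} + 12 \left(-7\right)\right) = 220 \cdot 174 + \left(27 + 49 - 84\right) = 38280 - 8 = 38272$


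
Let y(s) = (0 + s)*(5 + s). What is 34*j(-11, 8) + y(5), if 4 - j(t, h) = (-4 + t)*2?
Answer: 1206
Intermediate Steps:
y(s) = s*(5 + s)
j(t, h) = 12 - 2*t (j(t, h) = 4 - (-4 + t)*2 = 4 - (-8 + 2*t) = 4 + (8 - 2*t) = 12 - 2*t)
34*j(-11, 8) + y(5) = 34*(12 - 2*(-11)) + 5*(5 + 5) = 34*(12 + 22) + 5*10 = 34*34 + 50 = 1156 + 50 = 1206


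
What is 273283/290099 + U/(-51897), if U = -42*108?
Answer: 5166152305/5018422601 ≈ 1.0294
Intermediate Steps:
U = -4536
273283/290099 + U/(-51897) = 273283/290099 - 4536/(-51897) = 273283*(1/290099) - 4536*(-1/51897) = 273283/290099 + 1512/17299 = 5166152305/5018422601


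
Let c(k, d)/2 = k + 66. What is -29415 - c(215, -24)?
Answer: -29977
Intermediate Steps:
c(k, d) = 132 + 2*k (c(k, d) = 2*(k + 66) = 2*(66 + k) = 132 + 2*k)
-29415 - c(215, -24) = -29415 - (132 + 2*215) = -29415 - (132 + 430) = -29415 - 1*562 = -29415 - 562 = -29977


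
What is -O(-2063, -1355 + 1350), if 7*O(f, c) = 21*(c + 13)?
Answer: -24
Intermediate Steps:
O(f, c) = 39 + 3*c (O(f, c) = (21*(c + 13))/7 = (21*(13 + c))/7 = (273 + 21*c)/7 = 39 + 3*c)
-O(-2063, -1355 + 1350) = -(39 + 3*(-1355 + 1350)) = -(39 + 3*(-5)) = -(39 - 15) = -1*24 = -24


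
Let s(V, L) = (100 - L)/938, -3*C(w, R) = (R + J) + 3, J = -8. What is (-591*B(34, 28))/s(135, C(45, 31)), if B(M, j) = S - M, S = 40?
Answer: -4989222/163 ≈ -30609.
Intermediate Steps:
B(M, j) = 40 - M
C(w, R) = 5/3 - R/3 (C(w, R) = -((R - 8) + 3)/3 = -((-8 + R) + 3)/3 = -(-5 + R)/3 = 5/3 - R/3)
s(V, L) = 50/469 - L/938 (s(V, L) = (100 - L)*(1/938) = 50/469 - L/938)
(-591*B(34, 28))/s(135, C(45, 31)) = (-591*(40 - 1*34))/(50/469 - (5/3 - ⅓*31)/938) = (-591*(40 - 34))/(50/469 - (5/3 - 31/3)/938) = (-591*6)/(50/469 - 1/938*(-26/3)) = -3546/(50/469 + 13/1407) = -3546/163/1407 = -3546*1407/163 = -4989222/163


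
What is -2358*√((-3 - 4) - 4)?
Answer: -2358*I*√11 ≈ -7820.6*I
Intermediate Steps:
-2358*√((-3 - 4) - 4) = -2358*√(-7 - 4) = -2358*I*√11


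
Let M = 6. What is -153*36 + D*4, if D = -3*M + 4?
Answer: -5564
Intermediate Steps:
D = -14 (D = -3*6 + 4 = -18 + 4 = -14)
-153*36 + D*4 = -153*36 - 14*4 = -5508 - 56 = -5564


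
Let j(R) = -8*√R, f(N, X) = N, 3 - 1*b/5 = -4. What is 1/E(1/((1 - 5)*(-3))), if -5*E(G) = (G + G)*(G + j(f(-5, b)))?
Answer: -360/46081 - 34560*I*√5/46081 ≈ -0.0078123 - 1.677*I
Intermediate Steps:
b = 35 (b = 15 - 5*(-4) = 15 + 20 = 35)
E(G) = -2*G*(G - 8*I*√5)/5 (E(G) = -(G + G)*(G - 8*I*√5)/5 = -2*G*(G - 8*I*√5)/5)
1/E(1/((1 - 5)*(-3))) = 1/(2*(-1/((1 - 5)*(-3)) + 8*I*√5)/(5*(((1 - 5)*(-3))))) = 1/(2*(-1/((-4*(-3))) + 8*I*√5)/(5*((-4*(-3))))) = 1/((⅖)*(-1/12 + 8*I*√5)/12) = 1/((⅖)*(1/12)*(-1*1/12 + 8*I*√5)) = 1/((⅖)*(1/12)*(-1/12 + 8*I*√5)) = 1/(-1/360 + 4*I*√5/15)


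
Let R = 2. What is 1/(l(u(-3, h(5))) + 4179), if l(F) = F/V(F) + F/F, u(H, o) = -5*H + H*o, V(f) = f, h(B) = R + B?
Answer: 1/4181 ≈ 0.00023918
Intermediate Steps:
h(B) = 2 + B
l(F) = 2 (l(F) = F/F + F/F = 1 + 1 = 2)
1/(l(u(-3, h(5))) + 4179) = 1/(2 + 4179) = 1/4181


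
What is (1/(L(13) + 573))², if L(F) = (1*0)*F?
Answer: 1/328329 ≈ 3.0457e-6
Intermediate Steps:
L(F) = 0 (L(F) = 0*F = 0)
(1/(L(13) + 573))² = (1/(0 + 573))² = (1/573)² = 1/328329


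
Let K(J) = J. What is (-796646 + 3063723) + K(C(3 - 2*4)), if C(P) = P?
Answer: 2267072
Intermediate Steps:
(-796646 + 3063723) + K(C(3 - 2*4)) = (-796646 + 3063723) + (3 - 2*4) = 2267077 + (3 - 8) = 2267077 - 5 = 2267072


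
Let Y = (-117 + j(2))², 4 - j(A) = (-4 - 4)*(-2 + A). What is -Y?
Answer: -12769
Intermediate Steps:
j(A) = -12 + 8*A (j(A) = 4 - (-4 - 4)*(-2 + A) = 4 - (-8)*(-2 + A) = 4 - (16 - 8*A) = 4 + (-16 + 8*A) = -12 + 8*A)
Y = 12769 (Y = (-117 + (-12 + 8*2))² = (-117 + (-12 + 16))² = (-117 + 4)² = (-113)² = 12769)
-Y = -1*12769 = -12769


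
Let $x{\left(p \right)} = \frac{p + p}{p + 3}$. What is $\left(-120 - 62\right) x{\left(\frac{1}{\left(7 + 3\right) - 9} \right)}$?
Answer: $-91$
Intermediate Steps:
$x{\left(p \right)} = \frac{2 p}{3 + p}$
$\left(-120 - 62\right) x{\left(\frac{1}{\left(7 + 3\right) - 9} \right)} = \left(-120 - 62\right) \frac{2}{\left(\left(7 + 3\right) - 9\right) \left(3 + \frac{1}{\left(7 + 3\right) - 9}\right)} = - 182 \frac{2}{\left(10 - 9\right) \left(3 + \frac{1}{10 - 9}\right)} = - 182 \frac{2}{1 \left(3 + 1^{-1}\right)} = - 182 \cdot 2 \cdot 1 \frac{1}{3 + 1} = - 182 \cdot 2 \cdot 1 \cdot \frac{1}{4} = \left(-182\right) \frac{1}{2} = -91$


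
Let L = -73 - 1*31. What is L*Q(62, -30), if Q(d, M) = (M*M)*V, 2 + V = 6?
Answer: -374400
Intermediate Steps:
V = 4 (V = -2 + 6 = 4)
L = -104 (L = -73 - 31 = -104)
Q(d, M) = 4*M² (Q(d, M) = (M*M)*4 = M²*4 = 4*M²)
L*Q(62, -30) = -416*(-30)² = -416*900 = -104*3600 = -374400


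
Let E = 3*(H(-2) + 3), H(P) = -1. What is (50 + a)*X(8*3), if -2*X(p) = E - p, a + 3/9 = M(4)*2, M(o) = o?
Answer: 519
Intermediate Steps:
a = 23/3 (a = -1/3 + 4*2 = -1/3 + 8 = 23/3 ≈ 7.6667)
E = 6 (E = 3*(-1 + 3) = 3*2 = 6)
X(p) = -3 + p/2 (X(p) = -(6 - p)/2 = -3 + p/2)
(50 + a)*X(8*3) = (50 + 23/3)*(-3 + (8*3)/2) = 173*(-3 + (1/2)*24)/3 = 173*(-3 + 12)/3 = (173/3)*9 = 519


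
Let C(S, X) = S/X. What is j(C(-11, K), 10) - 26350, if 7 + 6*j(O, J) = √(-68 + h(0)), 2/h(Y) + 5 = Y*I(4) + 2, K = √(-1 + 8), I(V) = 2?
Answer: -158107/6 + I*√618/18 ≈ -26351.0 + 1.3811*I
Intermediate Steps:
K = √7 ≈ 2.6458
h(Y) = 2/(-3 + 2*Y) (h(Y) = 2/(-5 + (Y*2 + 2)) = 2/(-5 + (2*Y + 2)) = 2/(-5 + (2 + 2*Y)) = 2/(-3 + 2*Y))
j(O, J) = -7/6 + I*√618/18 (j(O, J) = -7/6 + √(-68 + 2/(-3 + 2*0))/6 = -7/6 + √(-68 + 2/(-3 + 0))/6 = -7/6 + √(-68 + 2/(-3))/6 = -7/6 + √(-68 + 2*(-⅓))/6 = -7/6 + √(-68 - ⅔)/6 = -7/6 + √(-206/3)/6 = -7/6 + (I*√618/3)/6 = -7/6 + I*√618/18)
j(C(-11, K), 10) - 26350 = (-7/6 + I*√618/18) - 26350 = -158107/6 + I*√618/18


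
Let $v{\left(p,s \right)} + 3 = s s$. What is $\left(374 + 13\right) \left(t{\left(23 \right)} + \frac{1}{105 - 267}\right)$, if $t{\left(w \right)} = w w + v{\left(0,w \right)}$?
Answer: $\frac{7349087}{18} \approx 4.0828 \cdot 10^{5}$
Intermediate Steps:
$v{\left(p,s \right)} = -3 + s^{2}$ ($v{\left(p,s \right)} = -3 + s s = -3 + s^{2}$)
$t{\left(w \right)} = -3 + 2 w^{2}$ ($t{\left(w \right)} = w w + \left(-3 + w^{2}\right) = w^{2} + \left(-3 + w^{2}\right) = -3 + 2 w^{2}$)
$\left(374 + 13\right) \left(t{\left(23 \right)} + \frac{1}{105 - 267}\right) = \left(374 + 13\right) \left(\left(-3 + 2 \cdot 23^{2}\right) + \frac{1}{105 - 267}\right) = 387 \left(\left(-3 + 2 \cdot 529\right) + \frac{1}{-162}\right) = 387 \left(\left(-3 + 1058\right) - \frac{1}{162}\right) = 387 \left(1055 - \frac{1}{162}\right) = 387 \cdot \frac{170909}{162} = \frac{7349087}{18}$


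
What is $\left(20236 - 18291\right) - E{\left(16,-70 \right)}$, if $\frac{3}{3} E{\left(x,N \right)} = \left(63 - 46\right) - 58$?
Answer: $1986$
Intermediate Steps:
$E{\left(x,N \right)} = -41$ ($E{\left(x,N \right)} = \left(63 - 46\right) - 58 = 17 - 58 = -41$)
$\left(20236 - 18291\right) - E{\left(16,-70 \right)} = \left(20236 - 18291\right) - -41 = 1945 + 41 = 1986$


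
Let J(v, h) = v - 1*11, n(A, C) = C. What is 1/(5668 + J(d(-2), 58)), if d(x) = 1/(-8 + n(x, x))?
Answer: 10/56569 ≈ 0.00017678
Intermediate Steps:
d(x) = 1/(-8 + x)
J(v, h) = -11 + v (J(v, h) = v - 11 = -11 + v)
1/(5668 + J(d(-2), 58)) = 1/(5668 + (-11 + 1/(-8 - 2))) = 1/(5668 + (-11 + 1/(-10))) = 1/(5668 + (-11 - ⅒)) = 1/(5668 - 111/10) = 1/(56569/10) = 10/56569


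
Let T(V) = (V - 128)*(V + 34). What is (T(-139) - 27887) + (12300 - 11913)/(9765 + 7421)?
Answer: 2543915/17186 ≈ 148.02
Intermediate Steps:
T(V) = (-128 + V)*(34 + V)
(T(-139) - 27887) + (12300 - 11913)/(9765 + 7421) = ((-4352 + (-139)² - 94*(-139)) - 27887) + (12300 - 11913)/(9765 + 7421) = ((-4352 + 19321 + 13066) - 27887) + 387/17186 = (28035 - 27887) + 387*(1/17186) = 148 + 387/17186 = 2543915/17186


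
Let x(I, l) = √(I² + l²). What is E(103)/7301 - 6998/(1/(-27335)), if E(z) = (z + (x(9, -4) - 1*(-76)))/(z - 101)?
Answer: 2793221398839/14602 + √97/14602 ≈ 1.9129e+8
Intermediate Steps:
E(z) = (76 + z + √97)/(-101 + z) (E(z) = (z + (√(9² + (-4)²) - 1*(-76)))/(z - 101) = (z + (√(81 + 16) + 76))/(-101 + z) = (z + (√97 + 76))/(-101 + z) = (z + (76 + √97))/(-101 + z) = (76 + z + √97)/(-101 + z))
E(103)/7301 - 6998/(1/(-27335)) = ((76 + 103 + √97)/(-101 + 103))/7301 - 6998/(1/(-27335)) = ((179 + √97)/2)*(1/7301) - 6998/(-1/27335) = ((179 + √97)/2)*(1/7301) - 6998*(-27335) = (179/2 + √97/2)*(1/7301) + 191290330 = (179/14602 + √97/14602) + 191290330 = 2793221398839/14602 + √97/14602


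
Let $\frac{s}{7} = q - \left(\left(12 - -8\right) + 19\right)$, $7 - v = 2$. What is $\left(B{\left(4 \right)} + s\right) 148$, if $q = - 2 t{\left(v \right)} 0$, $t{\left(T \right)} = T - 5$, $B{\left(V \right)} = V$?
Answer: $-39812$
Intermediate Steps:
$v = 5$ ($v = 7 - 2 = 5$)
$t{\left(T \right)} = -5 + T$
$q = 0$ ($q = - 2 \left(-5 + 5\right) 0 = \left(-2\right) 0 \cdot 0 = 0 \cdot 0 = 0$)
$s = -273$ ($s = 7 \left(0 - \left(\left(12 - -8\right) + 19\right)\right) = 7 \left(0 - \left(\left(12 + 8\right) + 19\right)\right) = 7 \left(0 - \left(20 + 19\right)\right) = 7 \left(0 - 39\right) = 7 \left(-39\right) = -273$)
$\left(B{\left(4 \right)} + s\right) 148 = \left(4 - 273\right) 148 = \left(-269\right) 148 = -39812$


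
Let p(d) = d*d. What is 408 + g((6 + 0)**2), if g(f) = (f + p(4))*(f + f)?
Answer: 4152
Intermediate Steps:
p(d) = d**2
g(f) = 2*f*(16 + f) (g(f) = (f + 4**2)*(f + f) = (f + 16)*(2*f) = (16 + f)*(2*f) = 2*f*(16 + f))
408 + g((6 + 0)**2) = 408 + 2*(6 + 0)**2*(16 + (6 + 0)**2) = 408 + 2*6**2*(16 + 6**2) = 408 + 2*36*(16 + 36) = 408 + 2*36*52 = 408 + 3744 = 4152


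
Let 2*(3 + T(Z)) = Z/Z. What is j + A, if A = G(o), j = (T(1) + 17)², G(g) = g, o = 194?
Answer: 1617/4 ≈ 404.25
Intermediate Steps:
T(Z) = -5/2 (T(Z) = -3 + (Z/Z)/2 = -3 + (½)*1 = -3 + ½ = -5/2)
j = 841/4 (j = (-5/2 + 17)² = (29/2)² = 841/4 ≈ 210.25)
A = 194
j + A = 841/4 + 194 = 1617/4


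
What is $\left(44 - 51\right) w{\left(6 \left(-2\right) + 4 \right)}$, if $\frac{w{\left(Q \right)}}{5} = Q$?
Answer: $280$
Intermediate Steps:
$w{\left(Q \right)} = 5 Q$
$\left(44 - 51\right) w{\left(6 \left(-2\right) + 4 \right)} = \left(44 - 51\right) 5 \left(6 \left(-2\right) + 4\right) = - 7 \cdot 5 \left(-12 + 4\right) = - 7 \cdot 5 \left(-8\right) = \left(-7\right) \left(-40\right) = 280$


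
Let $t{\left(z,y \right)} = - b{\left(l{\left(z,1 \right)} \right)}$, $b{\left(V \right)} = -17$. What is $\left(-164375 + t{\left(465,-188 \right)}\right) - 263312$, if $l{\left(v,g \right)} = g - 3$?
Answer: $-427670$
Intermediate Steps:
$l{\left(v,g \right)} = -3 + g$
$t{\left(z,y \right)} = 17$ ($t{\left(z,y \right)} = \left(-1\right) \left(-17\right) = 17$)
$\left(-164375 + t{\left(465,-188 \right)}\right) - 263312 = \left(-164375 + 17\right) - 263312 = -164358 - 263312 = -427670$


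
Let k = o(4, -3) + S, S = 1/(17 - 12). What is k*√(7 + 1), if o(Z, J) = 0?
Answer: 2*√2/5 ≈ 0.56569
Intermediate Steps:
S = ⅕ (S = 1/5 = ⅕ ≈ 0.20000)
k = ⅕ (k = 0 + ⅕ = ⅕ ≈ 0.20000)
k*√(7 + 1) = √(7 + 1)/5 = √8/5 = (2*√2)/5 = 2*√2/5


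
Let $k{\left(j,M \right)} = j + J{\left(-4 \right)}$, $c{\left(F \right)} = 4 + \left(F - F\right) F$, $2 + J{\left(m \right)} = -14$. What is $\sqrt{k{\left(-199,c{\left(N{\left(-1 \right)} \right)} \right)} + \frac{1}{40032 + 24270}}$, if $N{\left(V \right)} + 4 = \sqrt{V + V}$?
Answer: $\frac{i \sqrt{888970584558}}{64302} \approx 14.663 i$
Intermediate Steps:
$J{\left(m \right)} = -16$ ($J{\left(m \right)} = -2 - 14 = -16$)
$N{\left(V \right)} = -4 + \sqrt{2} \sqrt{V}$ ($N{\left(V \right)} = -4 + \sqrt{V + V} = -4 + \sqrt{2 V} = -4 + \sqrt{2} \sqrt{V}$)
$c{\left(F \right)} = 4$ ($c{\left(F \right)} = 4 + 0 F = 4 + 0 = 4$)
$k{\left(j,M \right)} = -16 + j$ ($k{\left(j,M \right)} = j - 16 = -16 + j$)
$\sqrt{k{\left(-199,c{\left(N{\left(-1 \right)} \right)} \right)} + \frac{1}{40032 + 24270}} = \sqrt{\left(-16 - 199\right) + \frac{1}{40032 + 24270}} = \sqrt{-215 + \frac{1}{64302}} = \sqrt{- \frac{13824929}{64302}} = \frac{i \sqrt{888970584558}}{64302}$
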